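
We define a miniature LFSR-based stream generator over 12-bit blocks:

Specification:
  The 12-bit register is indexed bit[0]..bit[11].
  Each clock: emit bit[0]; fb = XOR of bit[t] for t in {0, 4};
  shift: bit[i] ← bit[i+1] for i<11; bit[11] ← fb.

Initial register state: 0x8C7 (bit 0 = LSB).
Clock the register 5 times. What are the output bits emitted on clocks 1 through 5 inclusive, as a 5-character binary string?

reg_0 = 0x8C7
clock 1: out=1, reg = 0xC63
clock 2: out=1, reg = 0xE31
clock 3: out=1, reg = 0x718
clock 4: out=0, reg = 0xB8C
clock 5: out=0, reg = 0x5C6

11100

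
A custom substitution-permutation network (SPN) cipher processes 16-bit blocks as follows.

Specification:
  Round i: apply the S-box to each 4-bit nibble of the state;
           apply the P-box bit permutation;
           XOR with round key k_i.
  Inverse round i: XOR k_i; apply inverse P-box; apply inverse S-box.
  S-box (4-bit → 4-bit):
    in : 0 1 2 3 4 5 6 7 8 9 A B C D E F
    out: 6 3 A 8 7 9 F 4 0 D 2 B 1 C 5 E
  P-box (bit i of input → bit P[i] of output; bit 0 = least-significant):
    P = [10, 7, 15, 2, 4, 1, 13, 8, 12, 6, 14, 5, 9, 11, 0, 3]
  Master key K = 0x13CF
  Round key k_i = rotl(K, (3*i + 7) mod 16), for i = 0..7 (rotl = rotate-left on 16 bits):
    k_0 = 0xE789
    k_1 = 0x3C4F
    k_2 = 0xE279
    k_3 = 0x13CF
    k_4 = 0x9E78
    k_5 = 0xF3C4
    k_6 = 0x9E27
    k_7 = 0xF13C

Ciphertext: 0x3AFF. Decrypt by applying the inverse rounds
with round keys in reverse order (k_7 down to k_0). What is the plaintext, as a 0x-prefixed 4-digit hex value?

s_0 = ciphertext = 0x3AFF
s_1 = InvRound(s_0, k_7) = 0x4020
s_2 = InvRound(s_1, k_6) = 0x4EA9
s_3 = InvRound(s_2, k_5) = 0xFBD9
s_4 = InvRound(s_3, k_4) = 0x7DD1
s_5 = InvRound(s_4, k_3) = 0xB745
s_6 = InvRound(s_5, k_2) = 0x3955
s_7 = InvRound(s_6, k_1) = 0x38BC
s_8 = InvRound(s_7, k_0) = 0x4959

0x4959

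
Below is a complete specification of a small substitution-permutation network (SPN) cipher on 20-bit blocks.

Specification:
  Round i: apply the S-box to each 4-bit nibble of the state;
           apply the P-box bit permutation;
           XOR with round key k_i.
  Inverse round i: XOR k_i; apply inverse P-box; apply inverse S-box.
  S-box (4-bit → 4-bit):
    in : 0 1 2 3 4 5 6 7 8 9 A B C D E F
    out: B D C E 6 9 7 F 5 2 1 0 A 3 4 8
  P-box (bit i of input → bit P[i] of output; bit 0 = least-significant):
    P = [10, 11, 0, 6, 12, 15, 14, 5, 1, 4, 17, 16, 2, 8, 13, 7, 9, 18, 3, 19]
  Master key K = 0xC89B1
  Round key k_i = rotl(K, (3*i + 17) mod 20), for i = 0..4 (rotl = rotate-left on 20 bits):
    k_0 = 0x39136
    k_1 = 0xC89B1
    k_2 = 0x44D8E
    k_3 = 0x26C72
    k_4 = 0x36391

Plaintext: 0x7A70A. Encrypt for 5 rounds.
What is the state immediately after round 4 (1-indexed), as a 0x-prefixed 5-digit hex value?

s_0 = plaintext = 0x7A70A
s_1 = Round(s_0, k_0) = 0xC0708
s_2 = Round(s_1, k_1) = 0x31C06
s_3 = Round(s_2, k_2) = 0x9F133
s_4 = Round(s_3, k_3) = 0x5A491
s_5 = Round(s_4, k_4) = 0x9E5C4

0x5A491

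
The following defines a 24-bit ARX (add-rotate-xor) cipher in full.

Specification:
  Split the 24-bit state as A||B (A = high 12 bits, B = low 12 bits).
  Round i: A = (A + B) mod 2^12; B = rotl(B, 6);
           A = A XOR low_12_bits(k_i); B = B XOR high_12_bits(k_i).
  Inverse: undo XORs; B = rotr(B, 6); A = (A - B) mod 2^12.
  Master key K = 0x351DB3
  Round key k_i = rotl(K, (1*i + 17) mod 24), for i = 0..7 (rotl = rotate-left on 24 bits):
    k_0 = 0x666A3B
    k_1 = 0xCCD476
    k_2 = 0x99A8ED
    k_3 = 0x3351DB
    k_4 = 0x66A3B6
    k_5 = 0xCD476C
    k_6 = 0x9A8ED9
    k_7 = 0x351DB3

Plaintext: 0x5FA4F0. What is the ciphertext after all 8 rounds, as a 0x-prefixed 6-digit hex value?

s_0 = plaintext = 0x5FA4F0
s_1 = Round(s_0, k_0) = 0x0D1A75
s_2 = Round(s_1, k_1) = 0xF301A4
s_3 = Round(s_2, k_2) = 0x83909C
s_4 = Round(s_3, k_3) = 0x90E437
s_5 = Round(s_4, k_4) = 0xEF3BBA
s_6 = Round(s_5, k_5) = 0xDC127A
s_7 = Round(s_6, k_6) = 0xEE2721
s_8 = Round(s_7, k_7) = 0xBB0B0D

0xBB0B0D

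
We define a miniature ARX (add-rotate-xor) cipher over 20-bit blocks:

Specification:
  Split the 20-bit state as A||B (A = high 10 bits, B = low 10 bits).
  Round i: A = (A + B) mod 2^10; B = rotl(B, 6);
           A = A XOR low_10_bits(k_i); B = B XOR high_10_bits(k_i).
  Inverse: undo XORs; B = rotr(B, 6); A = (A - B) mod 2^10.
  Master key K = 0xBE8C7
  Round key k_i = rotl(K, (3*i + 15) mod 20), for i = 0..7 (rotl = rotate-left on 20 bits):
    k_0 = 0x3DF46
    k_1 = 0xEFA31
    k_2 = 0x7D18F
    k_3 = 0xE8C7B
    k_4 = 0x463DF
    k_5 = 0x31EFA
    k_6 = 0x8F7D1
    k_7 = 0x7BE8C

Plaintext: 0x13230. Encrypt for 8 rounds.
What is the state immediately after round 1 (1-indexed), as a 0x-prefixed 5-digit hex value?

0x4E8D4

s_0 = plaintext = 0x13230
s_1 = Round(s_0, k_0) = 0x4E8D4
s_2 = Round(s_1, k_1) = 0x0FEB3
s_3 = Round(s_2, k_2) = 0xDF51F
s_4 = Round(s_3, k_3) = 0x39C72
s_5 = Round(s_4, k_4) = 0xA199F
s_6 = Round(s_5, k_5) = 0xB7F1E
s_7 = Round(s_6, k_6) = 0x8B18C
s_8 = Round(s_7, k_7) = 0x4D2F7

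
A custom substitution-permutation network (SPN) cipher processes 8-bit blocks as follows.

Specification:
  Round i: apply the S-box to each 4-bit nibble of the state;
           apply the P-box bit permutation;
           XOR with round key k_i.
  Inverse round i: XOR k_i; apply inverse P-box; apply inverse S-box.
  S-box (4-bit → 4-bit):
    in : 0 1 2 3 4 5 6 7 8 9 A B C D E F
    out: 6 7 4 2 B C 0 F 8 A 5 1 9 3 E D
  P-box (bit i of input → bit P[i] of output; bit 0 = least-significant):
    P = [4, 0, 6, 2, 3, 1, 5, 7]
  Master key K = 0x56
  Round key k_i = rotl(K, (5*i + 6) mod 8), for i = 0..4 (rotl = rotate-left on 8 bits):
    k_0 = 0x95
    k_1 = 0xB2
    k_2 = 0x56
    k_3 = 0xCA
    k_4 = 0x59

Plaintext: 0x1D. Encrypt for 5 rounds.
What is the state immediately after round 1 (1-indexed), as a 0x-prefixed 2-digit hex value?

0xAE

s_0 = plaintext = 0x1D
s_1 = Round(s_0, k_0) = 0xAE
s_2 = Round(s_1, k_1) = 0xDF
s_3 = Round(s_2, k_2) = 0x08
s_4 = Round(s_3, k_3) = 0xEC
s_5 = Round(s_4, k_4) = 0xEF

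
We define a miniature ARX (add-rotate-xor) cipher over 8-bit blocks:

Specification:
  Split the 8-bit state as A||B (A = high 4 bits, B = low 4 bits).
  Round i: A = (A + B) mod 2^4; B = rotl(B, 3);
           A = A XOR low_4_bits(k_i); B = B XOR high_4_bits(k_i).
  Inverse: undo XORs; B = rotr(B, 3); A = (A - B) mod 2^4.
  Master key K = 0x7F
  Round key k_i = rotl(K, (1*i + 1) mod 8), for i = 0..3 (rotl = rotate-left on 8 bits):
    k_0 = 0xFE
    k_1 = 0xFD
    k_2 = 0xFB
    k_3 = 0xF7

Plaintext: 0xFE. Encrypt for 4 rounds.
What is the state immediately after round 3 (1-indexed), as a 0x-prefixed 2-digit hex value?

0xA2

s_0 = plaintext = 0xFE
s_1 = Round(s_0, k_0) = 0x38
s_2 = Round(s_1, k_1) = 0x6B
s_3 = Round(s_2, k_2) = 0xA2
s_4 = Round(s_3, k_3) = 0xBE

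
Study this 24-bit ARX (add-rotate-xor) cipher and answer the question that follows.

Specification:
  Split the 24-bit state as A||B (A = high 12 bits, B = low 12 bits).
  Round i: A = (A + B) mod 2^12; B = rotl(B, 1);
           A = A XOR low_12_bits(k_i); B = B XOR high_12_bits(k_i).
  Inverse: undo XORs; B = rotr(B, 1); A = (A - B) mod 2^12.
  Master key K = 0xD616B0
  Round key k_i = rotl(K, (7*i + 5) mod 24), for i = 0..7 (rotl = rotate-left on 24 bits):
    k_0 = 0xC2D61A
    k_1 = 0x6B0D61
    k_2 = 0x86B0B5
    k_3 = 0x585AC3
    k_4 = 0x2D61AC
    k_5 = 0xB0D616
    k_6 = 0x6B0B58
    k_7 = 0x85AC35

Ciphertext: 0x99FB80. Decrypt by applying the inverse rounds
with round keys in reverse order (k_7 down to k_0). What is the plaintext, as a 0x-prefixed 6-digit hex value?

s_0 = ciphertext = 0x99FB80
s_1 = InvRound(s_0, k_7) = 0x3BD1ED
s_2 = InvRound(s_1, k_6) = 0xD37BAE
s_3 = InvRound(s_2, k_5) = 0x2D0851
s_4 = InvRound(s_3, k_4) = 0x639D43
s_5 = InvRound(s_4, k_3) = 0x897463
s_6 = InvRound(s_5, k_2) = 0x21E604
s_7 = InvRound(s_6, k_1) = 0xF2505A
s_8 = InvRound(s_7, k_0) = 0xB04E3B

0xB04E3B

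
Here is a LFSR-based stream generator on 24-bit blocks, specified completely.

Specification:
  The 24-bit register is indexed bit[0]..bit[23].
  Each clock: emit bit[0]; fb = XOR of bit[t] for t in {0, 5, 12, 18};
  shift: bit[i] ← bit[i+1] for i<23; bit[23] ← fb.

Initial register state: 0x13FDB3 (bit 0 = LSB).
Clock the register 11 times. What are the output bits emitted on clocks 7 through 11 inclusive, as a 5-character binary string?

reg_0 = 0x13FDB3
clock 1: out=1, reg = 0x89FED9
clock 2: out=1, reg = 0x44FF6C
clock 3: out=0, reg = 0xA27FB6
clock 4: out=0, reg = 0x513FDB
clock 5: out=1, reg = 0x289FED
clock 6: out=1, reg = 0x944FF6
clock 7: out=0, reg = 0x4A27FB
clock 8: out=1, reg = 0x2513FD
clock 9: out=1, reg = 0x1289FE
clock 10: out=0, reg = 0x8944FF
clock 11: out=1, reg = 0x44A27F

01101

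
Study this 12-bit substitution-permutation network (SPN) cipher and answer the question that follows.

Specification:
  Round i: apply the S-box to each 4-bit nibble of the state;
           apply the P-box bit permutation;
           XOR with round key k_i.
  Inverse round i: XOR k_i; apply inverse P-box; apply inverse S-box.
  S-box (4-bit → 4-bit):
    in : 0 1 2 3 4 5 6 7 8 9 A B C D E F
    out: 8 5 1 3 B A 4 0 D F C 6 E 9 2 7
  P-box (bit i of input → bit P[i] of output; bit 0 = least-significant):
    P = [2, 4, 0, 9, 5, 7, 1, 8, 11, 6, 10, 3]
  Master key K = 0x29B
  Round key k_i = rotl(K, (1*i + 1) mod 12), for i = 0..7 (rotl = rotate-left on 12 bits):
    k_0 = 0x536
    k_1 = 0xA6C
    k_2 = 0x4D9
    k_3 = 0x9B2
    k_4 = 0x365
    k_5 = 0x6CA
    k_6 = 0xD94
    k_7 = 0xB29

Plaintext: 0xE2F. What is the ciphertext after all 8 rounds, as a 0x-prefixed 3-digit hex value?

s_0 = plaintext = 0xE2F
s_1 = Round(s_0, k_0) = 0x543
s_2 = Round(s_1, k_1) = 0xB90
s_3 = Round(s_2, k_2) = 0x33B
s_4 = Round(s_3, k_3) = 0x143
s_5 = Round(s_4, k_4) = 0xED1
s_6 = Round(s_5, k_5) = 0x7AF
s_7 = Round(s_6, k_6) = 0xC83
s_8 = Round(s_7, k_7) = 0xE57

0xE57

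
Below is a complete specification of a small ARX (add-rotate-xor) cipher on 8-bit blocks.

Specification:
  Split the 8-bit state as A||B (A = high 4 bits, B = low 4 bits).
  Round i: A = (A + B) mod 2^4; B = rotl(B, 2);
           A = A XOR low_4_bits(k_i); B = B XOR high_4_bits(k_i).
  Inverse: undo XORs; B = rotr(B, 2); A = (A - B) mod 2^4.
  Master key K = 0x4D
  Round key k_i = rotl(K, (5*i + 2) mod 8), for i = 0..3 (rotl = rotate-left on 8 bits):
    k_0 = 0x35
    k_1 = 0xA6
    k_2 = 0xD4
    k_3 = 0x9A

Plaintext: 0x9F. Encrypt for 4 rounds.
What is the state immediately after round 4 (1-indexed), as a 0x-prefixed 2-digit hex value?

0xD7

s_0 = plaintext = 0x9F
s_1 = Round(s_0, k_0) = 0xDC
s_2 = Round(s_1, k_1) = 0xF9
s_3 = Round(s_2, k_2) = 0xCB
s_4 = Round(s_3, k_3) = 0xD7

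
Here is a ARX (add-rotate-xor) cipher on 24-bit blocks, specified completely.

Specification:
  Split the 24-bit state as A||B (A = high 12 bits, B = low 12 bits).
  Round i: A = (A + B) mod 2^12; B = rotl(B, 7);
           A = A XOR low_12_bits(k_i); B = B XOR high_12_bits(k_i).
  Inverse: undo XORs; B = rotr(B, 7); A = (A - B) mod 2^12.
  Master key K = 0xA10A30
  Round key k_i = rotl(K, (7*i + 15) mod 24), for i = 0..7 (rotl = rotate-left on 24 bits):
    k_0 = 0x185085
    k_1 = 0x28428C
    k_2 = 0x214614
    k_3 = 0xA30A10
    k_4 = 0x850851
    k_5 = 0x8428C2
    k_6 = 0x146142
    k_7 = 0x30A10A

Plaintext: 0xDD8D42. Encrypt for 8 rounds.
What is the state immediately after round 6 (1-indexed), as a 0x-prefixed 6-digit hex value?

s_0 = plaintext = 0xDD8D42
s_1 = Round(s_0, k_0) = 0xB9F0EF
s_2 = Round(s_1, k_1) = 0xE02503
s_3 = Round(s_2, k_2) = 0x5113BC
s_4 = Round(s_3, k_3) = 0x2DD42D
s_5 = Round(s_4, k_4) = 0xF5BEF1
s_6 = Round(s_5, k_5) = 0x68E0B5
s_7 = Round(s_6, k_6) = 0x601BC3
s_8 = Round(s_7, k_7) = 0x0CE2D4

0x68E0B5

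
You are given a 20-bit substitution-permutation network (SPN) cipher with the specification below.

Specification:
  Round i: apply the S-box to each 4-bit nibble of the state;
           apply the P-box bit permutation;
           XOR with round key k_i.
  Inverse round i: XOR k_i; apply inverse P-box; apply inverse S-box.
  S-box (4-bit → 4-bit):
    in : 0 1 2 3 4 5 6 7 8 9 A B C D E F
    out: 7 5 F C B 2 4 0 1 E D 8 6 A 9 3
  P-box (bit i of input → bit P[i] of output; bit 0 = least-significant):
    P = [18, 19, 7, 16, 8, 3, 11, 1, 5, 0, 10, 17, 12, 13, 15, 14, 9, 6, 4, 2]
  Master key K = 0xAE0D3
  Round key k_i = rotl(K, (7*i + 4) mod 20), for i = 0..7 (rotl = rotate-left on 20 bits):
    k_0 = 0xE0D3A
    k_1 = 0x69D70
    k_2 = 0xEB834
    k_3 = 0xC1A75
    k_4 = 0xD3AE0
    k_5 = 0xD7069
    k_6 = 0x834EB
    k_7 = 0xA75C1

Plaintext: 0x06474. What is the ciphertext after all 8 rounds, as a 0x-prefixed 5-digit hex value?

0xE1245

s_0 = plaintext = 0x06474
s_1 = Round(s_0, k_0) = 0x18F4B
s_2 = Round(s_1, k_1) = 0x78E4B
s_3 = Round(s_2, k_2) = 0xDA91E
s_4 = Round(s_3, k_3) = 0xBC730
s_5 = Round(s_4, k_4) = 0x19266
s_6 = Round(s_5, k_5) = 0xF9ED8
s_7 = Round(s_6, k_6) = 0xED681
s_8 = Round(s_7, k_7) = 0xE1245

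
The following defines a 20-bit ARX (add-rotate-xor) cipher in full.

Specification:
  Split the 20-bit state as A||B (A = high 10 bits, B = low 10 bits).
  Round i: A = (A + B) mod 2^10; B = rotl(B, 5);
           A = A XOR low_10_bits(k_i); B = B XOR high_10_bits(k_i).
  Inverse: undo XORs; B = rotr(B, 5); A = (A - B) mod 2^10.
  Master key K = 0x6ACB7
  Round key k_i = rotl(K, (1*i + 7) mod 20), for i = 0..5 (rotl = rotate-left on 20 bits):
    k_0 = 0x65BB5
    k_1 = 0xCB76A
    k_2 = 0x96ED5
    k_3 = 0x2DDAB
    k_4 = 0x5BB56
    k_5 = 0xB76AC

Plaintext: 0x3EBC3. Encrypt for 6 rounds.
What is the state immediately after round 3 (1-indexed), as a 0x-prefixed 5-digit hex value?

s_0 = plaintext = 0x3EBC3
s_1 = Round(s_0, k_0) = 0xC21E8
s_2 = Round(s_1, k_1) = 0xE6A22
s_3 = Round(s_2, k_2) = 0xDA60A
s_4 = Round(s_3, k_3) = 0x361E7
s_5 = Round(s_4, k_4) = 0x7A581
s_6 = Round(s_5, k_5) = 0x71AF1

0xDA60A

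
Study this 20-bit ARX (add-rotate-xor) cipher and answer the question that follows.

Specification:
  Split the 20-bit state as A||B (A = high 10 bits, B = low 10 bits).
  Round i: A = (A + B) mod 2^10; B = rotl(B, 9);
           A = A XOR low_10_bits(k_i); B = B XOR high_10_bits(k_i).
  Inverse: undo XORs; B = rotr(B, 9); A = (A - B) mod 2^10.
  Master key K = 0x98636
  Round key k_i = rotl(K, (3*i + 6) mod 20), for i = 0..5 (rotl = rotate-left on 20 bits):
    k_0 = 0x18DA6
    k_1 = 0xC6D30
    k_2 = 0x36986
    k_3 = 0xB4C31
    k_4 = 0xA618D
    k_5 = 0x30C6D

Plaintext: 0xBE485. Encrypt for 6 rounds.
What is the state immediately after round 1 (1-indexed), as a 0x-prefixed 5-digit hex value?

s_0 = plaintext = 0xBE485
s_1 = Round(s_0, k_0) = 0xB6221
s_2 = Round(s_1, k_1) = 0x7240B
s_3 = Round(s_2, k_2) = 0x14ADF
s_4 = Round(s_3, k_3) = 0xC01BC
s_5 = Round(s_4, k_4) = 0x4C646
s_6 = Round(s_5, k_5) = 0xC69E0

0xB6221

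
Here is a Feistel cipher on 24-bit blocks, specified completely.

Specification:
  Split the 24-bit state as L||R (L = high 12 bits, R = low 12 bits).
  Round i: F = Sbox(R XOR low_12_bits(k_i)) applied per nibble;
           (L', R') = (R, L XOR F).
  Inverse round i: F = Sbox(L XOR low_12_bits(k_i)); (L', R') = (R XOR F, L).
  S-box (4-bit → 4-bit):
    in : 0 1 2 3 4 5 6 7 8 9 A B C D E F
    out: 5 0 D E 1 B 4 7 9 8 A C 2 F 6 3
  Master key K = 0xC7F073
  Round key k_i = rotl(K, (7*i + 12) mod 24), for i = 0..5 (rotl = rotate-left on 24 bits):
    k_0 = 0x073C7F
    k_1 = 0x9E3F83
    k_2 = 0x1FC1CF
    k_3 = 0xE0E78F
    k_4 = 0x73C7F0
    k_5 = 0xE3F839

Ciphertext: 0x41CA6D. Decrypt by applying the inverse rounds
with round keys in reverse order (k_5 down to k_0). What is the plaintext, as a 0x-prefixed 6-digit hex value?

s_0 = ciphertext = 0x41CA6D
s_1 = InvRound(s_0, k_5) = 0x8B641C
s_2 = InvRound(s_1, k_4) = 0x7088B6
s_3 = InvRound(s_2, k_3) = 0xD21708
s_4 = InvRound(s_3, k_2) = 0x56ED21
s_5 = InvRound(s_4, k_1) = 0x74E56E
s_6 = InvRound(s_5, k_0) = 0x98E74E

0x98E74E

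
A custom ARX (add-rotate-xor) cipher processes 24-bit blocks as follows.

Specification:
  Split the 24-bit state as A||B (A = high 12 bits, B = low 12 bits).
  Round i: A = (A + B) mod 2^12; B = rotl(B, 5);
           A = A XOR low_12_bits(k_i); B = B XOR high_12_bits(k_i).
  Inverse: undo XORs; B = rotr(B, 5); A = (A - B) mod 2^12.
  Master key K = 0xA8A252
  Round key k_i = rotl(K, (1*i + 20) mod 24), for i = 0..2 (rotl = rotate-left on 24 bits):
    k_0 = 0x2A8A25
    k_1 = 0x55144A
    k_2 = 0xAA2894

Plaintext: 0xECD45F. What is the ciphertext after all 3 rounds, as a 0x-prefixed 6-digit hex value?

s_0 = plaintext = 0xECD45F
s_1 = Round(s_0, k_0) = 0x909940
s_2 = Round(s_1, k_1) = 0x603D43
s_3 = Round(s_2, k_2) = 0xBD22D8

0xBD22D8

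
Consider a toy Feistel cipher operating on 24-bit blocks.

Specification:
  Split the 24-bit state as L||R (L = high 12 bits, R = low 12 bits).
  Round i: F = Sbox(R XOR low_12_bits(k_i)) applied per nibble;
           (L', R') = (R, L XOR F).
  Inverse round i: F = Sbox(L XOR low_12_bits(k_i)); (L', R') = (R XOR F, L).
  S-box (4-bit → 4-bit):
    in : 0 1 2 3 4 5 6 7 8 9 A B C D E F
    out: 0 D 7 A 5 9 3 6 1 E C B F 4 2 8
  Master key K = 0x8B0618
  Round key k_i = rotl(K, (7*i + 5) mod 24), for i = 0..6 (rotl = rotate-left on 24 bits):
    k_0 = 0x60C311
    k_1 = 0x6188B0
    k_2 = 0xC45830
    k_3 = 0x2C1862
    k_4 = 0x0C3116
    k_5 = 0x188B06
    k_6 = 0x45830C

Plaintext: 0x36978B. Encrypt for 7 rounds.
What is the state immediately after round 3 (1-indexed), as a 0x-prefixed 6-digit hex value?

0x522252

s_0 = plaintext = 0x36978B
s_1 = Round(s_0, k_0) = 0x78B685
s_2 = Round(s_1, k_1) = 0x685522
s_3 = Round(s_2, k_2) = 0x522252
s_4 = Round(s_3, k_3) = 0x252982
s_5 = Round(s_4, k_4) = 0x9823B7
s_6 = Round(s_5, k_5) = 0x3B783F
s_7 = Round(s_6, k_6) = 0x83F81D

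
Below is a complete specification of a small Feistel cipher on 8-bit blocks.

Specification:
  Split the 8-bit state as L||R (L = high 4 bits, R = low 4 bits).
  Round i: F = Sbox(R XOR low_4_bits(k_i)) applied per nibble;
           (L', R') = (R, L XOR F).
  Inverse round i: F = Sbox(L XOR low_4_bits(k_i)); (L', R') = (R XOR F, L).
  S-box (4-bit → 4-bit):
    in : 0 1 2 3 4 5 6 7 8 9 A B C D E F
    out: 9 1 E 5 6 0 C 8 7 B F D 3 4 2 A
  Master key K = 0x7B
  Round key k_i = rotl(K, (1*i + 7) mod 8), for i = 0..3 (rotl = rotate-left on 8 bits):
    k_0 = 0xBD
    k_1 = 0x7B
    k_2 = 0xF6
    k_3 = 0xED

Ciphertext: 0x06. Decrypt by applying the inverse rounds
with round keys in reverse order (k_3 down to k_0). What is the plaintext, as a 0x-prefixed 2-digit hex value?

0xB6

s_0 = ciphertext = 0x06
s_1 = InvRound(s_0, k_3) = 0x20
s_2 = InvRound(s_1, k_2) = 0x62
s_3 = InvRound(s_2, k_1) = 0x66
s_4 = InvRound(s_3, k_0) = 0xB6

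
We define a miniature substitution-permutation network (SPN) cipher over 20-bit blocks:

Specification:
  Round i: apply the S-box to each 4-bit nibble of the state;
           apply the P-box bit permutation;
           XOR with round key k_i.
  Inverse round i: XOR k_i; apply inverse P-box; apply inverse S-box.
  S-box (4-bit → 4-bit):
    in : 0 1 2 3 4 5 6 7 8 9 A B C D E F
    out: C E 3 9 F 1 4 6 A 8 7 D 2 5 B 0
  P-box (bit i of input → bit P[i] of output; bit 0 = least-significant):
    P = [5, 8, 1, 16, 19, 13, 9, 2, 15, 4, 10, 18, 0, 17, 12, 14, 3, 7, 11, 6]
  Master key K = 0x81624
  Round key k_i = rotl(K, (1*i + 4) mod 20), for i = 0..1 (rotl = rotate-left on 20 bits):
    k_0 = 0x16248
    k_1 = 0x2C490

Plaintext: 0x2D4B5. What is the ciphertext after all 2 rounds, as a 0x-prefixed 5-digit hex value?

0x648A8

s_0 = plaintext = 0x2D4B5
s_1 = Round(s_0, k_0) = 0xDF4F5
s_2 = Round(s_1, k_1) = 0x648A8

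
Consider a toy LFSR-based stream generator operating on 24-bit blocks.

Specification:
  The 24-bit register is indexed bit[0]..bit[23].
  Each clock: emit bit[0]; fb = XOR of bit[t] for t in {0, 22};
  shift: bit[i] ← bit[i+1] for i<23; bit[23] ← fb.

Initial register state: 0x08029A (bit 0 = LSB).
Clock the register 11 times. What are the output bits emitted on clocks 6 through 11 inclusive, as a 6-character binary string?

reg_0 = 0x08029A
clock 1: out=0, reg = 0x04014D
clock 2: out=1, reg = 0x8200A6
clock 3: out=0, reg = 0x410053
clock 4: out=1, reg = 0x208029
clock 5: out=1, reg = 0x904014
clock 6: out=0, reg = 0x48200A
clock 7: out=0, reg = 0xA41005
clock 8: out=1, reg = 0xD20802
clock 9: out=0, reg = 0xE90401
clock 10: out=1, reg = 0x748200
clock 11: out=0, reg = 0xBA4100

001010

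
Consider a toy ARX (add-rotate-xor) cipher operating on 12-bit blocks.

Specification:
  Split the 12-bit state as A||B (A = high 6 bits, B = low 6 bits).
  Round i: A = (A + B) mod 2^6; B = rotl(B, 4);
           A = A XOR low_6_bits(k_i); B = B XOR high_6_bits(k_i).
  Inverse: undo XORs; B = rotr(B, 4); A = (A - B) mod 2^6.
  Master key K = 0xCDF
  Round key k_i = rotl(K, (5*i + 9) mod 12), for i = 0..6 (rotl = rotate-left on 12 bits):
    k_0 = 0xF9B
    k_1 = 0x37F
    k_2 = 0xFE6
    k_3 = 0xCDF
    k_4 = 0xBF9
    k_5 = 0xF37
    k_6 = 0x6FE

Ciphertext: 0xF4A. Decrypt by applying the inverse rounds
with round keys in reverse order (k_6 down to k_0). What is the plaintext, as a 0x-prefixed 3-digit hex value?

s_0 = ciphertext = 0xF4A
s_1 = InvRound(s_0, k_6) = 0xF85
s_2 = InvRound(s_1, k_5) = 0x8A7
s_3 = InvRound(s_2, k_4) = 0xEE0
s_4 = InvRound(s_3, k_3) = 0x5CD
s_5 = InvRound(s_4, k_2) = 0x98B
s_6 = InvRound(s_5, k_1) = 0x058
s_7 = InvRound(s_6, k_0) = 0x01A

0x01A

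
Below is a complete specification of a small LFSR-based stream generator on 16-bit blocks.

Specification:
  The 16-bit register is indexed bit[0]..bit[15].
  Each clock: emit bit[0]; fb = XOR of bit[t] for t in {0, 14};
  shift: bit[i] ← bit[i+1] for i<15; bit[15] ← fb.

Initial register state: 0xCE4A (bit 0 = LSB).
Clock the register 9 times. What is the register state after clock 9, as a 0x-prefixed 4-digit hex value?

reg_0 = 0xCE4A
clock 1: out=0, reg = 0xE725
clock 2: out=1, reg = 0x7392
clock 3: out=0, reg = 0xB9C9
clock 4: out=1, reg = 0xDCE4
clock 5: out=0, reg = 0xEE72
clock 6: out=0, reg = 0xF739
clock 7: out=1, reg = 0x7B9C
clock 8: out=0, reg = 0xBDCE
clock 9: out=0, reg = 0x5EE7

0x5EE7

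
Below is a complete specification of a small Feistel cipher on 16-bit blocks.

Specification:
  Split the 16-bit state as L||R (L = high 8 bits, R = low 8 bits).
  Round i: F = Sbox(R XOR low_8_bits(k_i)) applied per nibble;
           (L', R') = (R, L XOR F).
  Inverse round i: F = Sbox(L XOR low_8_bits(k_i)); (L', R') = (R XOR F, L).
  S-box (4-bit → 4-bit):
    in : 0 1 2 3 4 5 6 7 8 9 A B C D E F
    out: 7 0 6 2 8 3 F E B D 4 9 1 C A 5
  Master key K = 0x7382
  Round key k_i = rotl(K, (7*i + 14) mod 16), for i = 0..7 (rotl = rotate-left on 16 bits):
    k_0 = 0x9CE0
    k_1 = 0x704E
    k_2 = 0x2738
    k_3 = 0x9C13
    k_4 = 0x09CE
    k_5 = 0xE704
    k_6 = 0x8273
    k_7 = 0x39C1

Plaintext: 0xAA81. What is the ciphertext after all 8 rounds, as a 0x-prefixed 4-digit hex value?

0xBC4C

s_0 = plaintext = 0xAA81
s_1 = Round(s_0, k_0) = 0x815A
s_2 = Round(s_1, k_1) = 0x5A89
s_3 = Round(s_2, k_2) = 0x89CA
s_4 = Round(s_3, k_3) = 0xCA44
s_5 = Round(s_4, k_4) = 0x447E
s_6 = Round(s_5, k_5) = 0x7EA0
s_7 = Round(s_6, k_6) = 0xA0BC
s_8 = Round(s_7, k_7) = 0xBC4C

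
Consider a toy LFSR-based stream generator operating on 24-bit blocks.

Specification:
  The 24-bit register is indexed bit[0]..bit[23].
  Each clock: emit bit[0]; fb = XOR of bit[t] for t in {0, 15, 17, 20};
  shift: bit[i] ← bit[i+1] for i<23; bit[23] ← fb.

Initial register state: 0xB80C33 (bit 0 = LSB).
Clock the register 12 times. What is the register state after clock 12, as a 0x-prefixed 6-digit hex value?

reg_0 = 0xB80C33
clock 1: out=1, reg = 0x5C0619
clock 2: out=1, reg = 0x2E030C
clock 3: out=0, reg = 0x970186
clock 4: out=0, reg = 0x4B80C3
clock 5: out=1, reg = 0xA5C061
clock 6: out=1, reg = 0x52E030
clock 7: out=0, reg = 0xA97018
clock 8: out=0, reg = 0x54B80C
clock 9: out=0, reg = 0x2A5C06
clock 10: out=0, reg = 0x952E03
clock 11: out=1, reg = 0x4A9701
clock 12: out=1, reg = 0xA54B80

0xA54B80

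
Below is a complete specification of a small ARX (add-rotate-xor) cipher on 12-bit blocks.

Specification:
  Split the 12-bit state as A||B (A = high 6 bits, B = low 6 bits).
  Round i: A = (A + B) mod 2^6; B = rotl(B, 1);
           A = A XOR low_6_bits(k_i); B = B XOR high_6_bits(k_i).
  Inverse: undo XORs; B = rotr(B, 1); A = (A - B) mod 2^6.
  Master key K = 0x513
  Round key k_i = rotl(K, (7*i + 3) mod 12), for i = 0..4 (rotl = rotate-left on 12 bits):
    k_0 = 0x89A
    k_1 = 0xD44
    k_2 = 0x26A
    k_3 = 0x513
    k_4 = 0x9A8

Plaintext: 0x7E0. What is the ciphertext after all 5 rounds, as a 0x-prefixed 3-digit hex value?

s_0 = plaintext = 0x7E0
s_1 = Round(s_0, k_0) = 0x963
s_2 = Round(s_1, k_1) = 0x332
s_3 = Round(s_2, k_2) = 0x52C
s_4 = Round(s_3, k_3) = 0x4CD
s_5 = Round(s_4, k_4) = 0x23C

0x23C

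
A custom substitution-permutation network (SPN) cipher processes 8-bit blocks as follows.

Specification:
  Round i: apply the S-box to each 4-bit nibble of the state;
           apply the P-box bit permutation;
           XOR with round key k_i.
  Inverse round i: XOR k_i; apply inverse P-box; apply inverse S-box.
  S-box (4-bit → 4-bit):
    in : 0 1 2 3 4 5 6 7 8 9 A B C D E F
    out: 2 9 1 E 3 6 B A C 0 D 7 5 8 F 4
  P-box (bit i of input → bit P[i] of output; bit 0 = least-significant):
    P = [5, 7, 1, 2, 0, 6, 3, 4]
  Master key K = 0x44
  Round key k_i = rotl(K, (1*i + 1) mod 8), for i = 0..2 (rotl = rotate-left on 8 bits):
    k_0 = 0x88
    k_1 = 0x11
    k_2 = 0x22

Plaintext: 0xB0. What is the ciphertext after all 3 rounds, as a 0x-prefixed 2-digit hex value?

0xD2

s_0 = plaintext = 0xB0
s_1 = Round(s_0, k_0) = 0x41
s_2 = Round(s_1, k_1) = 0x74
s_3 = Round(s_2, k_2) = 0xD2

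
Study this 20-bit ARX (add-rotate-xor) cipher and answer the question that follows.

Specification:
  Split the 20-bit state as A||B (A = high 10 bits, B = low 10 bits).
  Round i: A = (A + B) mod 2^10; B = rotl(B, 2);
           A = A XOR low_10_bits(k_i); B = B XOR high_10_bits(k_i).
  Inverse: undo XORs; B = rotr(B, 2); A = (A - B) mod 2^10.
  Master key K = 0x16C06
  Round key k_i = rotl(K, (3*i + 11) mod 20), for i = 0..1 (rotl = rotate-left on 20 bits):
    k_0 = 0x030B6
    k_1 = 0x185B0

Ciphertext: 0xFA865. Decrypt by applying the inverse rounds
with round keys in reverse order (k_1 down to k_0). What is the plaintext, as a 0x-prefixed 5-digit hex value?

0x7B103

s_0 = ciphertext = 0xFA865
s_1 = InvRound(s_0, k_1) = 0x96401
s_2 = InvRound(s_1, k_0) = 0x7B103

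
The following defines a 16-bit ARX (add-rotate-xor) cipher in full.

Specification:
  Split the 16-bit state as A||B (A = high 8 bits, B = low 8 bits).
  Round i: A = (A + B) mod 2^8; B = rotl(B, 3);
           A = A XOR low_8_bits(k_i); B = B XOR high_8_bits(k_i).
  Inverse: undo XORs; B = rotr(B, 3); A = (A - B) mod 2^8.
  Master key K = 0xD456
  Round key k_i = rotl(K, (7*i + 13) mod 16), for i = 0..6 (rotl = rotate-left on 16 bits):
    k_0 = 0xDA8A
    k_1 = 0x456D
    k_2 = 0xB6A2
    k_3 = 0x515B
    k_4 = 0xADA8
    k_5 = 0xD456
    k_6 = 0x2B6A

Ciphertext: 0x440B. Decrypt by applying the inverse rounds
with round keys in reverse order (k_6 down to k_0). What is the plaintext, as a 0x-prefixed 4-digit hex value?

0x026F

s_0 = ciphertext = 0x440B
s_1 = InvRound(s_0, k_6) = 0x2A04
s_2 = InvRound(s_1, k_5) = 0x621A
s_3 = InvRound(s_2, k_4) = 0xD4F6
s_4 = InvRound(s_3, k_3) = 0x9BF4
s_5 = InvRound(s_4, k_2) = 0xF148
s_6 = InvRound(s_5, k_1) = 0xFBA1
s_7 = InvRound(s_6, k_0) = 0x026F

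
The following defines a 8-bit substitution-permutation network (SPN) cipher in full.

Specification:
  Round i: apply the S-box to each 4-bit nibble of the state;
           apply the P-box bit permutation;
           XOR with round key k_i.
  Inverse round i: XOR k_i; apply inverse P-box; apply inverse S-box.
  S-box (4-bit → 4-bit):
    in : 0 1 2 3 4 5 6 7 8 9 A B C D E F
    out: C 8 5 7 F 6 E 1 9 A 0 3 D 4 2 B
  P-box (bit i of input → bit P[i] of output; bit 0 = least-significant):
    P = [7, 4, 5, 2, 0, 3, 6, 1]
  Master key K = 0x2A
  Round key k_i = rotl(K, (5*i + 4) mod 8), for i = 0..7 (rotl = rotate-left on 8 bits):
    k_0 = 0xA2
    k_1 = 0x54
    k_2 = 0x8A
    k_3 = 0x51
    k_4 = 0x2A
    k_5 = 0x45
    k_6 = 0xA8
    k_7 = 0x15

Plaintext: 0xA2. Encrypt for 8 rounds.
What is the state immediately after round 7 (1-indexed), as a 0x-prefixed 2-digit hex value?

0xC0

s_0 = plaintext = 0xA2
s_1 = Round(s_0, k_0) = 0x02
s_2 = Round(s_1, k_1) = 0xB6
s_3 = Round(s_2, k_2) = 0xB7
s_4 = Round(s_3, k_3) = 0xD8
s_5 = Round(s_4, k_4) = 0xEE
s_6 = Round(s_5, k_5) = 0x5D
s_7 = Round(s_6, k_6) = 0xC0
s_8 = Round(s_7, k_7) = 0x72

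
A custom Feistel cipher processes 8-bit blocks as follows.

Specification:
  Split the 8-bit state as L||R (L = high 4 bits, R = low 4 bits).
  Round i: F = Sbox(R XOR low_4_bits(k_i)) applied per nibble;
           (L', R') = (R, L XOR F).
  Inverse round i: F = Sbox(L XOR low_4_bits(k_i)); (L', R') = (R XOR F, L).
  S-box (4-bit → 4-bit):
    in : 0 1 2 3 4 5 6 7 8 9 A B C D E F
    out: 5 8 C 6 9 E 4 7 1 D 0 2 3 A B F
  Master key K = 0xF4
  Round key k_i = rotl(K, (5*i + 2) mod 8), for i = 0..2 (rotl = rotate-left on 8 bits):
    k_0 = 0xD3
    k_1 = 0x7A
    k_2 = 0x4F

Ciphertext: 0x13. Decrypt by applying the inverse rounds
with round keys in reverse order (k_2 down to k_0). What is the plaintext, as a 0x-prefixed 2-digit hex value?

s_0 = ciphertext = 0x13
s_1 = InvRound(s_0, k_2) = 0x81
s_2 = InvRound(s_1, k_1) = 0xD8
s_3 = InvRound(s_2, k_0) = 0x3D

0x3D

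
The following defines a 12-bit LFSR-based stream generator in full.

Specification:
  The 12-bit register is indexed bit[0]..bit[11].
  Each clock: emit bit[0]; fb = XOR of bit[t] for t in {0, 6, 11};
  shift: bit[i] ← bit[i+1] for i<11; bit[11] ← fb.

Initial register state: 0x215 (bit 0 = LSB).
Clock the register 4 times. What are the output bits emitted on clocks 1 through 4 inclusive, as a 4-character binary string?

reg_0 = 0x215
clock 1: out=1, reg = 0x90A
clock 2: out=0, reg = 0xC85
clock 3: out=1, reg = 0x642
clock 4: out=0, reg = 0xB21

1010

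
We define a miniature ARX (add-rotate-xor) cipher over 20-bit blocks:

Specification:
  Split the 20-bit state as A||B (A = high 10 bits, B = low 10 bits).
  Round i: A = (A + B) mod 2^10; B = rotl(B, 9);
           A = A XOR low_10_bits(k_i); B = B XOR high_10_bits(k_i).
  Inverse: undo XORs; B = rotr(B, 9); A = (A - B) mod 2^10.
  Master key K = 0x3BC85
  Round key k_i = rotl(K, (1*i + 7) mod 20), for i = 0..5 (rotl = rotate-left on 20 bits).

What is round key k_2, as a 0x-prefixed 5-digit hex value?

K = 0x3BC85
k_0 = rotl(K, (1*0+7) mod 20) = rotl(K, 7) = 0xE429D
k_1 = rotl(K, (1*1+7) mod 20) = rotl(K, 8) = 0xC853B
k_2 = rotl(K, (1*2+7) mod 20) = rotl(K, 9) = 0x90A77

0x90A77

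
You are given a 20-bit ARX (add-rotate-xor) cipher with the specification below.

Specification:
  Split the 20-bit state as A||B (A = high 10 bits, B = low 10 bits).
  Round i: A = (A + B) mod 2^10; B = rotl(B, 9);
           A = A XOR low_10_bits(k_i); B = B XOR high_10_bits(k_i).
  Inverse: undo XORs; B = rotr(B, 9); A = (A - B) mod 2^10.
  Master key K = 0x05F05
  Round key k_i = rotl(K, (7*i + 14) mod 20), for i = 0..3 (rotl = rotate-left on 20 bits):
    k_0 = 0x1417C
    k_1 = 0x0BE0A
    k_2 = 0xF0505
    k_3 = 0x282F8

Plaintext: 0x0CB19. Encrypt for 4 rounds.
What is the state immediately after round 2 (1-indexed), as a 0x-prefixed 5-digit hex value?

0x065C1

s_0 = plaintext = 0x0CB19
s_1 = Round(s_0, k_0) = 0x8DFDC
s_2 = Round(s_1, k_1) = 0x065C1
s_3 = Round(s_2, k_2) = 0x37D21
s_4 = Round(s_3, k_3) = 0x3E230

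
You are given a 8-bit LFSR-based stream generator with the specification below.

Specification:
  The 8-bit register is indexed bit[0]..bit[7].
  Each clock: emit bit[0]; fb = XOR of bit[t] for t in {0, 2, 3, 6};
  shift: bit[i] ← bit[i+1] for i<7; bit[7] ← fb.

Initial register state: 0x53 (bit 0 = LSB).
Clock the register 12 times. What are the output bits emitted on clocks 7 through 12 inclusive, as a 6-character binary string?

reg_0 = 0x53
clock 1: out=1, reg = 0x29
clock 2: out=1, reg = 0x14
clock 3: out=0, reg = 0x8A
clock 4: out=0, reg = 0xC5
clock 5: out=1, reg = 0xE2
clock 6: out=0, reg = 0xF1
clock 7: out=1, reg = 0x78
clock 8: out=0, reg = 0x3C
clock 9: out=0, reg = 0x1E
clock 10: out=0, reg = 0x0F
clock 11: out=1, reg = 0x87
clock 12: out=1, reg = 0x43

100011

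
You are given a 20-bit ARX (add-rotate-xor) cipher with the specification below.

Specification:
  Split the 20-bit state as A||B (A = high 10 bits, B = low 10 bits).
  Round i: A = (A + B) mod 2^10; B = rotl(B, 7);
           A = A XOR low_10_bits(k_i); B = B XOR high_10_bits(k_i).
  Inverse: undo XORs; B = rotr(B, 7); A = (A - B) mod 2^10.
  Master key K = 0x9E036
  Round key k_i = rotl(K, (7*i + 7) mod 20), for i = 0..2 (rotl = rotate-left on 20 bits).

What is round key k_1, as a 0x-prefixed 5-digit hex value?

K = 0x9E036
k_0 = rotl(K, (7*0+7) mod 20) = rotl(K, 7) = 0x01B4F
k_1 = rotl(K, (7*1+7) mod 20) = rotl(K, 14) = 0xDA780

0xDA780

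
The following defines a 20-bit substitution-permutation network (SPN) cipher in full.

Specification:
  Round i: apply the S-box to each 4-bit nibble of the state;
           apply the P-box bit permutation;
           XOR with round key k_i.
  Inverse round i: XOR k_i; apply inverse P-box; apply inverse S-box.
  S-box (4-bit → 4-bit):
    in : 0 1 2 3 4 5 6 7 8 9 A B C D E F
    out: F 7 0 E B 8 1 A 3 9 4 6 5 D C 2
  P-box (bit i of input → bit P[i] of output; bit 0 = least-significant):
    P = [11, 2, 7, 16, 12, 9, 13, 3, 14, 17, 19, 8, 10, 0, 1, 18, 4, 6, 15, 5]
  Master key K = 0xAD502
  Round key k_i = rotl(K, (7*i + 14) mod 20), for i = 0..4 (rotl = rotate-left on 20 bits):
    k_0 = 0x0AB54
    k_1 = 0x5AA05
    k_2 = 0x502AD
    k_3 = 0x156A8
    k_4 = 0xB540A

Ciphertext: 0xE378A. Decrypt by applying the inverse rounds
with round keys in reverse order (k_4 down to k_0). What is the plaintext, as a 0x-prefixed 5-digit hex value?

0x7AECC

s_0 = ciphertext = 0xE378A
s_1 = InvRound(s_0, k_4) = 0x259BE
s_2 = InvRound(s_1, k_3) = 0x6C7F4
s_3 = InvRound(s_2, k_2) = 0x18455
s_4 = InvRound(s_3, k_1) = 0x892B6
s_5 = InvRound(s_4, k_0) = 0x7AECC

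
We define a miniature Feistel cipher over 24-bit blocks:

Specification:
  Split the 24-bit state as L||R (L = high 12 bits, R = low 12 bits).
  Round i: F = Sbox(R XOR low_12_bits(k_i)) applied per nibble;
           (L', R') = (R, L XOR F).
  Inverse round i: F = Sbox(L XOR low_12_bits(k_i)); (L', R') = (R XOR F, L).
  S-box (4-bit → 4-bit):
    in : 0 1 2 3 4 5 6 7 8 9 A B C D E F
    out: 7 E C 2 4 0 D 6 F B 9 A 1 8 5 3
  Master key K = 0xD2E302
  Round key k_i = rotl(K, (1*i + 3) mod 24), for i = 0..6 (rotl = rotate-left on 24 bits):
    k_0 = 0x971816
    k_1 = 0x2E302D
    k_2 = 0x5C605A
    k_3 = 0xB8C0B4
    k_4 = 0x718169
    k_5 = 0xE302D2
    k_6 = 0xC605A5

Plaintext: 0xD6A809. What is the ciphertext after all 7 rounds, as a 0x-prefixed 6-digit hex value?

0x988172

s_0 = plaintext = 0xD6A809
s_1 = Round(s_0, k_0) = 0x809A89
s_2 = Round(s_1, k_1) = 0xA8919D
s_3 = Round(s_2, k_2) = 0x19D49F
s_4 = Round(s_3, k_3) = 0x49F557
s_5 = Round(s_4, k_4) = 0x5570BA
s_6 = Round(s_5, k_5) = 0x0BA988
s_7 = Round(s_6, k_6) = 0x988172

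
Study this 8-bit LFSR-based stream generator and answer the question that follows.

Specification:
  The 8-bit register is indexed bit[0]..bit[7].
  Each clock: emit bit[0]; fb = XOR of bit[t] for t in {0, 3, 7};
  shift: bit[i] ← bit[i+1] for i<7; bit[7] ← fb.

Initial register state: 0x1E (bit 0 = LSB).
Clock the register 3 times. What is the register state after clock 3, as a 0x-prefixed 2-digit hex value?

0x63

reg_0 = 0x1E
clock 1: out=0, reg = 0x8F
clock 2: out=1, reg = 0xC7
clock 3: out=1, reg = 0x63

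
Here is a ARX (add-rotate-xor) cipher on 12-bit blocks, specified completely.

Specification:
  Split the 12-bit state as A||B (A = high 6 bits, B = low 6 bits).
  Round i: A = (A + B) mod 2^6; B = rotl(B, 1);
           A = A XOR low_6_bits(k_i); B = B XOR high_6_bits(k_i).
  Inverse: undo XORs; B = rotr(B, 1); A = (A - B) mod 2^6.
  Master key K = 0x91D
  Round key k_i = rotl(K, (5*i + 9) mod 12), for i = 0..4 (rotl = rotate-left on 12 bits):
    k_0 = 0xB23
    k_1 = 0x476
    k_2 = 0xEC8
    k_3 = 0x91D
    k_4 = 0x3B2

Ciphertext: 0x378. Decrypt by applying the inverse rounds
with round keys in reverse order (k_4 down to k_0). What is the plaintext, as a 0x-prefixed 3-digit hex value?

s_0 = ciphertext = 0x378
s_1 = InvRound(s_0, k_4) = 0x91B
s_2 = InvRound(s_1, k_3) = 0xEBF
s_3 = InvRound(s_2, k_2) = 0xC02
s_4 = InvRound(s_3, k_1) = 0x769
s_5 = InvRound(s_4, k_0) = 0x722

0x722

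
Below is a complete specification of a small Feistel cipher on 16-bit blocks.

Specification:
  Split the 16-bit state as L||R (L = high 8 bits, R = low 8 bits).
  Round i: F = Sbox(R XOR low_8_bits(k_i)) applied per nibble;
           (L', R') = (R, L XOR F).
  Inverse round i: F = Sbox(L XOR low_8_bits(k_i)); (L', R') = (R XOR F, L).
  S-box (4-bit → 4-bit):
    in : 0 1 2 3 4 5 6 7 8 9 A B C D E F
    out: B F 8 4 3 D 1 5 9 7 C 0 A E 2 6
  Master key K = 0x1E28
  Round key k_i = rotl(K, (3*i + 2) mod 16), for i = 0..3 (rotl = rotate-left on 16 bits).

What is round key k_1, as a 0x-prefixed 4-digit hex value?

0xC503

K = 0x1E28
k_0 = rotl(K, (3*0+2) mod 16) = rotl(K, 2) = 0x78A0
k_1 = rotl(K, (3*1+2) mod 16) = rotl(K, 5) = 0xC503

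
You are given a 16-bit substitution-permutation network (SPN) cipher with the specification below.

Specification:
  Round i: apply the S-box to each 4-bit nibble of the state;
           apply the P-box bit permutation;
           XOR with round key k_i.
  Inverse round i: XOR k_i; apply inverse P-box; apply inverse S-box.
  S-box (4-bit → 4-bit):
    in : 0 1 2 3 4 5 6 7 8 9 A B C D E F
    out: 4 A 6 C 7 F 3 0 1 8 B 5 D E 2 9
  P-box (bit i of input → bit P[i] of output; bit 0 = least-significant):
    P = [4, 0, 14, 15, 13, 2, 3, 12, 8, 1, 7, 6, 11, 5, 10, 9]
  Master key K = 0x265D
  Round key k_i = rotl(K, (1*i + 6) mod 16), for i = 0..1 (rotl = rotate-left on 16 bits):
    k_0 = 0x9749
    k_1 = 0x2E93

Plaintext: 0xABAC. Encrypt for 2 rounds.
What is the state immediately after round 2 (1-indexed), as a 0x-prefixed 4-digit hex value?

s_0 = plaintext = 0xABAC
s_1 = Round(s_0, k_0) = 0x6CFD
s_2 = Round(s_1, k_1) = 0xD772

0xD772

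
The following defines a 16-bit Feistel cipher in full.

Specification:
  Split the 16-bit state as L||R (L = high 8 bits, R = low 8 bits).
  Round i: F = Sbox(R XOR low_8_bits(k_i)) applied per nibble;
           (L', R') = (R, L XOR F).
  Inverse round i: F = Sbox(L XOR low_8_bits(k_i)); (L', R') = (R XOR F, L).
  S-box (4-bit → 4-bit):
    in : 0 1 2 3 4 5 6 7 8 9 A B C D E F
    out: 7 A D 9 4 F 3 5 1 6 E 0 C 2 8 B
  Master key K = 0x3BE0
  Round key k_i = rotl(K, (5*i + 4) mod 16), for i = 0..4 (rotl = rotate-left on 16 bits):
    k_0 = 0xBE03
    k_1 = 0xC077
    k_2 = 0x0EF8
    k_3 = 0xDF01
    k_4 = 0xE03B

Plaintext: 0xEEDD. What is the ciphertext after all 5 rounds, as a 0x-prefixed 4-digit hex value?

s_0 = plaintext = 0xEEDD
s_1 = Round(s_0, k_0) = 0xDDC6
s_2 = Round(s_1, k_1) = 0xC6D7
s_3 = Round(s_2, k_2) = 0xD71D
s_4 = Round(s_3, k_3) = 0x1D7B
s_5 = Round(s_4, k_4) = 0x7B5A

0x7B5A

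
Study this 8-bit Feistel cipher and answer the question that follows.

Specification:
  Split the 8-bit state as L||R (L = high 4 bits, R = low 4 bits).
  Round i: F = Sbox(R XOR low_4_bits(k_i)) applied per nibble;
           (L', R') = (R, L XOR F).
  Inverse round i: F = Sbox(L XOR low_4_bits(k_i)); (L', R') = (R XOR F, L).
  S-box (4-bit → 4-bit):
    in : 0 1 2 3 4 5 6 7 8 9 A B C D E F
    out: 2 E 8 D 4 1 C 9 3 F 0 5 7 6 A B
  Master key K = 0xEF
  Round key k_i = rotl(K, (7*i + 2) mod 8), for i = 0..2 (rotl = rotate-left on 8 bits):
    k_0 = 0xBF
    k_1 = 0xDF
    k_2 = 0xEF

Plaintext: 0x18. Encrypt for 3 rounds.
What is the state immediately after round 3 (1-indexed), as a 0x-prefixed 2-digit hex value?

0x12

s_0 = plaintext = 0x18
s_1 = Round(s_0, k_0) = 0x88
s_2 = Round(s_1, k_1) = 0x81
s_3 = Round(s_2, k_2) = 0x12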